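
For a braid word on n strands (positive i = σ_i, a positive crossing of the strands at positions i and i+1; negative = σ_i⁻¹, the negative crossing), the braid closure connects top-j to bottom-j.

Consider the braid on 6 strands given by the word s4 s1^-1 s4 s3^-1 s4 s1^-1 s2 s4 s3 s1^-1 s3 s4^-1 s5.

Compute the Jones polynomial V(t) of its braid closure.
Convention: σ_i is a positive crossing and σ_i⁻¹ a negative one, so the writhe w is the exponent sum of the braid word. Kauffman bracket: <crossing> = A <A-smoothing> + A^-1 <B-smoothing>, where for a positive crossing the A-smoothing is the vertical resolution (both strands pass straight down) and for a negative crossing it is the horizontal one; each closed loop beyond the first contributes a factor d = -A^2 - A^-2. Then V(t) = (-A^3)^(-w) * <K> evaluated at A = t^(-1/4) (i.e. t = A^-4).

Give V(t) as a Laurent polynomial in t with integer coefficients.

The presented braid s4 s1^-1 s4 s3^-1 s4 s1^-1 s2 s4 s3 s1^-1 s3 s4^-1 s5 on 6 strands reduces by inverse Markov moves (closure unchanged at each step):
  Destabilize: the word has the form β·s5 where s5 occurs only as the final letter (β ∈ B_5); drop it and the last strand → 5 strands.
  Deconjugate: the word is γ·β·γ⁻¹ with γ = s4 (prefix) and γ⁻¹ = s4^-1 (suffix); strip both.
Reduced to β = s1^-1 s4 s3^-1 s4 s1^-1 s2 s4 s3 s1^-1 s3 on 5 strands, 10 crossings.
Compute on β:
Braid: s1^-1 s4 s3^-1 s4 s1^-1 s2 s4 s3 s1^-1 s3 on 5 strands, 10 crossings.
Writhe w = (#positive) - (#negative) = 6 - 4 = 2.
State-sum expansion of <K>. There are 2^10 = 1024 states.
Smooth each crossing (0=||, 1=⌣⌢); contribution A^(Σ sign_k(1-2s_k)) * d^(L-1).
Tabulate the states by total A-exponent and number of loops L (A-exp: L × count):
  A^10: L=5 ×1
  A^8: L=4 ×7, L=6 ×3
  A^6: L=3 ×18, L=5 ×26, L=7 ×1
  A^4: L=2 ×21, L=4 ×85, L=6 ×14
  A^2: L=1 ×9, L=3 ×137, L=5 ×62, L=7 ×2
  A^0: L=2 ×105, L=4 ×132, L=6 ×15
  A^-2: L=1 ×30, L=3 ×132, L=5 ×47, L=7 ×1
  A^-4: L=2 ×49, L=4 ×65, L=6 ×6
  A^-6: L=3 ×31, L=5 ×14
  A^-8: L=4 ×9, L=6 ×1
  A^-10: L=5 ×1
Each group contributes A^e * Σ count * d^(L-1):
Powers of d = -A^2 - A^-2: d^2 = A^4 + 2 + A^-4; d^3 = -A^6 - 3*A^2 - 3*A^-2 - A^-6; d^4 = A^8 + 4*A^4 + 6 + 4*A^-4 + A^-8; d^5 = -A^10 - 5*A^6 - 10*A^2 - 10*A^-2 - 5*A^-6 - A^-10; d^6 = A^12 + 6*A^8 + 15*A^4 + 20 + 15*A^-4 + 6*A^-8 + A^-12.
  A^10 * (d^4) = A^18 + 4*A^14 + 6*A^10 + 4*A^6 + A^2
  A^8 * (7*d^3 + 3*d^5) = -3*A^18 - 22*A^14 - 51*A^10 - 51*A^6 - 22*A^2 - 3*A^-2
  A^6 * (18*d^2 + 26*d^4 + d^6) = A^18 + 32*A^14 + 137*A^10 + 212*A^6 + 137*A^2 + 32*A^-2 + A^-6
  A^4 * (21*d + 85*d^3 + 14*d^5) = -14*A^14 - 155*A^10 - 416*A^6 - 416*A^2 - 155*A^-2 - 14*A^-6
  A^2 * (9 + 137*d^2 + 62*d^4 + 2*d^6) = 2*A^14 + 74*A^10 + 415*A^6 + 695*A^2 + 415*A^-2 + 74*A^-6 + 2*A^-10
  A^0 * (105*d + 132*d^3 + 15*d^5) = -15*A^10 - 207*A^6 - 651*A^2 - 651*A^-2 - 207*A^-6 - 15*A^-10
  A^-2 * (30 + 132*d^2 + 47*d^4 + d^6) = A^10 + 53*A^6 + 335*A^2 + 596*A^-2 + 335*A^-6 + 53*A^-10 + A^-14
  A^-4 * (49*d + 65*d^3 + 6*d^5) = -6*A^6 - 95*A^2 - 304*A^-2 - 304*A^-6 - 95*A^-10 - 6*A^-14
  A^-6 * (31*d^2 + 14*d^4) = 14*A^2 + 87*A^-2 + 146*A^-6 + 87*A^-10 + 14*A^-14
  A^-8 * (9*d^3 + d^5) = -A^2 - 14*A^-2 - 37*A^-6 - 37*A^-10 - 14*A^-14 - A^-18
  A^-10 * (d^4) = A^-2 + 4*A^-6 + 6*A^-10 + 4*A^-14 + A^-18
Summing the groups: <K> = -A^18 + 2*A^14 - 3*A^10 + 4*A^6 - 3*A^2 + 4*A^-2 - 2*A^-6 + A^-10 - A^-14
Normalise by the writhe: (-A^3)^(-w) = (-A^3)^(-2) = A^-6, so f(A) = A^-6 * <K> = -A^12 + 2*A^8 - 3*A^4 + 4 - 3*A^-4 + 4*A^-8 - 2*A^-12 + A^-16 - A^-20.
Substitute A = t^(-1/4), i.e. A^e → t^(-e/4): V(t) = -t^5 + t^4 - 2*t^3 + 4*t^2 - 3*t + 4 - 3*t^-1 + 2*t^-2 - t^-3

Answer: -t^5 + t^4 - 2*t^3 + 4*t^2 - 3*t + 4 - 3*t^-1 + 2*t^-2 - t^-3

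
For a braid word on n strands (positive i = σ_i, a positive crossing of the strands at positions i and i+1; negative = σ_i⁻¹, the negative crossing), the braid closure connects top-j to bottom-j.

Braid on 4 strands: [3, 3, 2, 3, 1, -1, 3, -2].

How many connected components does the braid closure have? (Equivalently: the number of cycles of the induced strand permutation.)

4

Derivation:
Track the strand permutation on 4 strands, starting from identity.
  step 1: s3 swaps positions 3,4 -> [1 2 4 3]
  step 2: s3 swaps positions 3,4 -> [1 2 3 4]
  step 3: s2 swaps positions 2,3 -> [1 3 2 4]
  step 4: s3 swaps positions 3,4 -> [1 3 4 2]
  step 5: s1 swaps positions 1,2 -> [3 1 4 2]
  step 6: s1^-1 swaps positions 1,2 -> [1 3 4 2]
  step 7: s3 swaps positions 3,4 -> [1 3 2 4]
  step 8: s2^-1 swaps positions 2,3 -> [1 2 3 4]
Final permutation (position -> original strand): [1 2 3 4]
Closure components = cycle count of this permutation = 4.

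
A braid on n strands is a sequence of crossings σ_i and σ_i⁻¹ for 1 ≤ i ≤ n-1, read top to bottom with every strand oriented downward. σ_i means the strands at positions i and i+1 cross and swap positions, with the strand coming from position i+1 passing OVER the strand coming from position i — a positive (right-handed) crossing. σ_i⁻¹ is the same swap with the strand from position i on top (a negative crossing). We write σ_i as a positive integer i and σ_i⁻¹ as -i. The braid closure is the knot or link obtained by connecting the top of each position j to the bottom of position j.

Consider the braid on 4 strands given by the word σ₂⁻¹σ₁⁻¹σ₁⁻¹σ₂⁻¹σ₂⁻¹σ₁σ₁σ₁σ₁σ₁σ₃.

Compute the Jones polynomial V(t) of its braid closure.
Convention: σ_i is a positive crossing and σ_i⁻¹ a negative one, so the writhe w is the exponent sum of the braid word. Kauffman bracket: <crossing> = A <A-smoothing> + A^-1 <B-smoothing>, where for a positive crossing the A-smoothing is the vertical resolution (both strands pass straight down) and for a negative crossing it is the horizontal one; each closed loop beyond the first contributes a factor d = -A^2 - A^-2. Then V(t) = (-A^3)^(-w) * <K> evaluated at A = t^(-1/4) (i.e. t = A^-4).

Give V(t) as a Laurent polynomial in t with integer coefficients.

The presented braid s2^-1 s1^-1 s1^-1 s2^-1 s2^-1 s1 s1 s1 s1 s1 s3 on 4 strands reduces by inverse Markov moves (closure unchanged at each step):
  Destabilize: the word has the form β·s3 where s3 occurs only as the final letter (β ∈ B_3); drop it and the last strand → 3 strands.
Reduced to β = s2^-1 s1^-1 s1^-1 s2^-1 s2^-1 s1 s1 s1 s1 s1 on 3 strands, 10 crossings.
Compute on β:
Braid: s2^-1 s1^-1 s1^-1 s2^-1 s2^-1 s1 s1 s1 s1 s1 on 3 strands, 10 crossings.
Writhe w = (#positive) - (#negative) = 5 - 5 = 0.
Enumerate smoothing states for the bracket polynomial. There are 2^10 = 1024 states.
Each crossing splits two ways (0=vertical, 1=horizontal). The state's weight is A^(#A-smoothings - #B-smoothings) * d^(loops - 1).
Tabulate the states by total A-exponent and number of loops L (A-exp: L × count):
  A^10: L=4 ×1
  A^8: L=3 ×10
  A^6: L=2 ×29, L=4 ×16
  A^4: L=1 ×26, L=3 ×74, L=5 ×20
  A^2: L=2 ×90, L=4 ×105, L=6 ×15
  A^0: L=1 ×15, L=3 ×141, L=5 ×90, L=7 ×6
  A^-2: L=2 ×35, L=4 ×130, L=6 ×44, L=8 ×1
  A^-4: L=3 ×40, L=5 ×69, L=7 ×11
  A^-6: L=4 ×25, L=6 ×19, L=8 ×1
  A^-8: L=5 ×8, L=7 ×2
  A^-10: L=6 ×1
Each group contributes A^e * Σ count * d^(L-1):
Powers of d = -A^2 - A^-2: d^2 = A^4 + 2 + A^-4; d^3 = -A^6 - 3*A^2 - 3*A^-2 - A^-6; d^4 = A^8 + 4*A^4 + 6 + 4*A^-4 + A^-8; d^5 = -A^10 - 5*A^6 - 10*A^2 - 10*A^-2 - 5*A^-6 - A^-10; d^6 = A^12 + 6*A^8 + 15*A^4 + 20 + 15*A^-4 + 6*A^-8 + A^-12; d^7 = -A^14 - 7*A^10 - 21*A^6 - 35*A^2 - 35*A^-2 - 21*A^-6 - 7*A^-10 - A^-14.
  A^10 * (d^3) = -A^16 - 3*A^12 - 3*A^8 - A^4
  A^8 * (10*d^2) = 10*A^12 + 20*A^8 + 10*A^4
  A^6 * (29*d + 16*d^3) = -16*A^12 - 77*A^8 - 77*A^4 - 16
  A^4 * (26 + 74*d^2 + 20*d^4) = 20*A^12 + 154*A^8 + 294*A^4 + 154 + 20*A^-4
  A^2 * (90*d + 105*d^3 + 15*d^5) = -15*A^12 - 180*A^8 - 555*A^4 - 555 - 180*A^-4 - 15*A^-8
  A^0 * (15 + 141*d^2 + 90*d^4 + 6*d^6) = 6*A^12 + 126*A^8 + 591*A^4 + 957 + 591*A^-4 + 126*A^-8 + 6*A^-12
  A^-2 * (35*d + 130*d^3 + 44*d^5 + d^7) = -A^12 - 51*A^8 - 371*A^4 - 900 - 900*A^-4 - 371*A^-8 - 51*A^-12 - A^-16
  A^-4 * (40*d^2 + 69*d^4 + 11*d^6) = 11*A^8 + 135*A^4 + 481 + 714*A^-4 + 481*A^-8 + 135*A^-12 + 11*A^-16
  A^-6 * (25*d^3 + 19*d^5 + d^7) = -A^8 - 26*A^4 - 141 - 300*A^-4 - 300*A^-8 - 141*A^-12 - 26*A^-16 - A^-20
  A^-8 * (8*d^4 + 2*d^6) = 2*A^4 + 20 + 62*A^-4 + 88*A^-8 + 62*A^-12 + 20*A^-16 + 2*A^-20
  A^-10 * (d^5) = -1 - 5*A^-4 - 10*A^-8 - 10*A^-12 - 5*A^-16 - A^-20
Summing the groups: <K> = -A^16 + A^12 - A^8 + 2*A^4 - 1 + 2*A^-4 - A^-8 + A^-12 - A^-16
Normalise by the writhe: (-A^3)^(-w) = (-A^3)^(0) = 1, so f(A) = 1 * <K> = -A^16 + A^12 - A^8 + 2*A^4 - 1 + 2*A^-4 - A^-8 + A^-12 - A^-16.
Substitute A = t^(-1/4), i.e. A^e → t^(-e/4): V(t) = -t^4 + t^3 - t^2 + 2*t - 1 + 2*t^-1 - t^-2 + t^-3 - t^-4

Answer: -t^4 + t^3 - t^2 + 2*t - 1 + 2*t^-1 - t^-2 + t^-3 - t^-4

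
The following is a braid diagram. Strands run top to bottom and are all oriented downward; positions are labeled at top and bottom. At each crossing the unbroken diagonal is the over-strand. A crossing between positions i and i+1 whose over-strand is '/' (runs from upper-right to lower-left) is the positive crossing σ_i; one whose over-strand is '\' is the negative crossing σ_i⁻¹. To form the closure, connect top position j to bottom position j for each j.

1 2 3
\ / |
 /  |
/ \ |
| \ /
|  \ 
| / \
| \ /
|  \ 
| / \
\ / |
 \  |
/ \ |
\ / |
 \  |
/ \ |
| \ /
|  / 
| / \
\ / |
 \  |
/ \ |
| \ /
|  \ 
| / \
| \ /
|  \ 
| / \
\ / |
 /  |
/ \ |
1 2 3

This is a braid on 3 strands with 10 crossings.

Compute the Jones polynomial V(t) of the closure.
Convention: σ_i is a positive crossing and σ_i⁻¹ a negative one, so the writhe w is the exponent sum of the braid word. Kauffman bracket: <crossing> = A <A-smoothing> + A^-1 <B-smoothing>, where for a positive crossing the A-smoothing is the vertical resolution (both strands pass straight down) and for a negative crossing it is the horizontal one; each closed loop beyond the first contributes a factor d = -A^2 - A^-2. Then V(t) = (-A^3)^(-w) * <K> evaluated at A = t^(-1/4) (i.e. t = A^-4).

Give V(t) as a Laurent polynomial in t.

Reading the diagram top to bottom ('/'-over between positions i,i+1 = s_i, '\'-over = s_i^-1): braid word = s1 s2^-1 s2^-1 s1^-1 s1^-1 s2 s1^-1 s2^-1 s2^-1 s1.
Braid: s1 s2^-1 s2^-1 s1^-1 s1^-1 s2 s1^-1 s2^-1 s2^-1 s1 on 3 strands, 10 crossings.
Writhe w = (#positive) - (#negative) = 3 - 7 = -4.
Computing the Kauffman bracket via state sum. There are 2^10 = 1024 states.
For each crossing: s=0 is the vertical smoothing, s=1 horizontal. Crossing k contributes A^(sign_k * (1 - 2*s_k)); loop factor d = -A^2 - A^-2.
Tabulate the states by total A-exponent and number of loops L (A-exp: L × count):
  A^10: L=6 ×1
  A^8: L=5 ×10
  A^6: L=4 ×43, L=6 ×2
  A^4: L=3 ×98, L=5 ×22
  A^2: L=2 ×118, L=4 ×88, L=6 ×4
  A^0: L=1 ×60, L=3 ×162, L=5 ×30
  A^-2: L=2 ×128, L=4 ×79, L=6 ×3
  A^-4: L=1 ×23, L=3 ×84, L=5 ×13
  A^-6: L=2 ×27, L=4 ×18
  A^-8: L=1 ×2, L=3 ×8
  A^-10: L=2 ×1
Each group contributes A^e * Σ count * d^(L-1):
Powers of d = -A^2 - A^-2: d^2 = A^4 + 2 + A^-4; d^3 = -A^6 - 3*A^2 - 3*A^-2 - A^-6; d^4 = A^8 + 4*A^4 + 6 + 4*A^-4 + A^-8; d^5 = -A^10 - 5*A^6 - 10*A^2 - 10*A^-2 - 5*A^-6 - A^-10.
  A^10 * (d^5) = -A^20 - 5*A^16 - 10*A^12 - 10*A^8 - 5*A^4 - 1
  A^8 * (10*d^4) = 10*A^16 + 40*A^12 + 60*A^8 + 40*A^4 + 10
  A^6 * (43*d^3 + 2*d^5) = -2*A^16 - 53*A^12 - 149*A^8 - 149*A^4 - 53 - 2*A^-4
  A^4 * (98*d^2 + 22*d^4) = 22*A^12 + 186*A^8 + 328*A^4 + 186 + 22*A^-4
  A^2 * (118*d + 88*d^3 + 4*d^5) = -4*A^12 - 108*A^8 - 422*A^4 - 422 - 108*A^-4 - 4*A^-8
  A^0 * (60 + 162*d^2 + 30*d^4) = 30*A^8 + 282*A^4 + 564 + 282*A^-4 + 30*A^-8
  A^-2 * (128*d + 79*d^3 + 3*d^5) = -3*A^8 - 94*A^4 - 395 - 395*A^-4 - 94*A^-8 - 3*A^-12
  A^-4 * (23 + 84*d^2 + 13*d^4) = 13*A^4 + 136 + 269*A^-4 + 136*A^-8 + 13*A^-12
  A^-6 * (27*d + 18*d^3) = -18 - 81*A^-4 - 81*A^-8 - 18*A^-12
  A^-8 * (2 + 8*d^2) = 8*A^-4 + 18*A^-8 + 8*A^-12
  A^-10 * (d) = -A^-8 - A^-12
Summing the groups: <K> = -A^20 + 3*A^16 - 5*A^12 + 6*A^8 - 7*A^4 + 7 - 5*A^-4 + 4*A^-8 - A^-12
Normalise by the writhe: (-A^3)^(-w) = (-A^3)^(4) = A^12, so f(A) = A^12 * <K> = -A^32 + 3*A^28 - 5*A^24 + 6*A^20 - 7*A^16 + 7*A^12 - 5*A^8 + 4*A^4 - 1.
Substitute A = t^(-1/4), i.e. A^e → t^(-e/4): V(t) = -1 + 4*t^-1 - 5*t^-2 + 7*t^-3 - 7*t^-4 + 6*t^-5 - 5*t^-6 + 3*t^-7 - t^-8

Answer: -1 + 4*t^-1 - 5*t^-2 + 7*t^-3 - 7*t^-4 + 6*t^-5 - 5*t^-6 + 3*t^-7 - t^-8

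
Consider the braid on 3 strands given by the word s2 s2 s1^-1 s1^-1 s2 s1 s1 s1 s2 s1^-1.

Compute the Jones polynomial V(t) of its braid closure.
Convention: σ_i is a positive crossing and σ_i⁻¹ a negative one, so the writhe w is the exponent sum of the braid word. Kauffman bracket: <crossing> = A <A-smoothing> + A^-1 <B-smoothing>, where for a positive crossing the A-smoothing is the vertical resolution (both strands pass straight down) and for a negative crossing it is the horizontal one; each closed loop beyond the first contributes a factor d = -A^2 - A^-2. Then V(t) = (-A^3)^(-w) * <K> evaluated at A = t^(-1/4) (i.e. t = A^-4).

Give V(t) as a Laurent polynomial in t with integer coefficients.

-t^8 + 2*t^7 - 4*t^6 + 5*t^5 - 5*t^4 + 6*t^3 - 4*t^2 + 3*t - 1

Derivation:
Braid: s2 s2 s1^-1 s1^-1 s2 s1 s1 s1 s2 s1^-1 on 3 strands, 10 crossings.
Writhe w = (#positive) - (#negative) = 7 - 3 = 4.
Computing the Kauffman bracket via state sum. There are 2^10 = 1024 states.
Smooth each crossing (0=||, 1=⌣⌢); contribution A^(Σ sign_k(1-2s_k)) * d^(L-1).
Tabulate the states by total A-exponent and number of loops L (A-exp: L × count):
  A^10: L=4 ×1
  A^8: L=3 ×7, L=5 ×3
  A^6: L=2 ×19, L=4 ×23, L=6 ×3
  A^4: L=1 ×20, L=3 ×75, L=5 ×24, L=7 ×1
  A^2: L=2 ×114, L=4 ×86, L=6 ×10
  A^0: L=1 ×51, L=3 ×155, L=5 ×45, L=7 ×1
  A^-2: L=2 ×102, L=4 ×98, L=6 ×10
  A^-4: L=3 ×89, L=5 ×30, L=7 ×1
  A^-6: L=4 ×41, L=6 ×4
  A^-8: L=5 ×10
  A^-10: L=6 ×1
Each group contributes A^e * Σ count * d^(L-1):
Powers of d = -A^2 - A^-2: d^2 = A^4 + 2 + A^-4; d^3 = -A^6 - 3*A^2 - 3*A^-2 - A^-6; d^4 = A^8 + 4*A^4 + 6 + 4*A^-4 + A^-8; d^5 = -A^10 - 5*A^6 - 10*A^2 - 10*A^-2 - 5*A^-6 - A^-10; d^6 = A^12 + 6*A^8 + 15*A^4 + 20 + 15*A^-4 + 6*A^-8 + A^-12.
  A^10 * (d^3) = -A^16 - 3*A^12 - 3*A^8 - A^4
  A^8 * (7*d^2 + 3*d^4) = 3*A^16 + 19*A^12 + 32*A^8 + 19*A^4 + 3
  A^6 * (19*d + 23*d^3 + 3*d^5) = -3*A^16 - 38*A^12 - 118*A^8 - 118*A^4 - 38 - 3*A^-4
  A^4 * (20 + 75*d^2 + 24*d^4 + d^6) = A^16 + 30*A^12 + 186*A^8 + 334*A^4 + 186 + 30*A^-4 + A^-8
  A^2 * (114*d + 86*d^3 + 10*d^5) = -10*A^12 - 136*A^8 - 472*A^4 - 472 - 136*A^-4 - 10*A^-8
  A^0 * (51 + 155*d^2 + 45*d^4 + d^6) = A^12 + 51*A^8 + 350*A^4 + 651 + 350*A^-4 + 51*A^-8 + A^-12
  A^-2 * (102*d + 98*d^3 + 10*d^5) = -10*A^8 - 148*A^4 - 496 - 496*A^-4 - 148*A^-8 - 10*A^-12
  A^-4 * (89*d^2 + 30*d^4 + d^6) = A^8 + 36*A^4 + 224 + 378*A^-4 + 224*A^-8 + 36*A^-12 + A^-16
  A^-6 * (41*d^3 + 4*d^5) = -4*A^4 - 61 - 163*A^-4 - 163*A^-8 - 61*A^-12 - 4*A^-16
  A^-8 * (10*d^4) = 10 + 40*A^-4 + 60*A^-8 + 40*A^-12 + 10*A^-16
  A^-10 * (d^5) = -1 - 5*A^-4 - 10*A^-8 - 10*A^-12 - 5*A^-16 - A^-20
Summing the groups: <K> = -A^12 + 3*A^8 - 4*A^4 + 6 - 5*A^-4 + 5*A^-8 - 4*A^-12 + 2*A^-16 - A^-20
Normalise by the writhe: (-A^3)^(-w) = (-A^3)^(-4) = A^-12, so f(A) = A^-12 * <K> = -1 + 3*A^-4 - 4*A^-8 + 6*A^-12 - 5*A^-16 + 5*A^-20 - 4*A^-24 + 2*A^-28 - A^-32.
Substitute A = t^(-1/4), i.e. A^e → t^(-e/4): V(t) = -t^8 + 2*t^7 - 4*t^6 + 5*t^5 - 5*t^4 + 6*t^3 - 4*t^2 + 3*t - 1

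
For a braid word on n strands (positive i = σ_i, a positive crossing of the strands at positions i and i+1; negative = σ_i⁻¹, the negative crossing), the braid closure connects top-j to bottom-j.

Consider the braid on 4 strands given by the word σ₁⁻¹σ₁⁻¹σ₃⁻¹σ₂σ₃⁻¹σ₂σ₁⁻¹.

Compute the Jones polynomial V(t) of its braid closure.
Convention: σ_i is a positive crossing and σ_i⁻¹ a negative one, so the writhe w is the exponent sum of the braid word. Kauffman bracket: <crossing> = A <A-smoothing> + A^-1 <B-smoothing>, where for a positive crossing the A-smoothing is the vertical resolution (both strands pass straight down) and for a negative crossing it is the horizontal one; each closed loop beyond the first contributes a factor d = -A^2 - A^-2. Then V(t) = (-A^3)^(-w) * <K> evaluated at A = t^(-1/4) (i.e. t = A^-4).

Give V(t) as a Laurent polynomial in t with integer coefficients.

Braid: s1^-1 s1^-1 s3^-1 s2 s3^-1 s2 s1^-1 on 4 strands, 7 crossings.
Writhe w = (#positive) - (#negative) = 2 - 5 = -3.
Enumerate smoothing states for the bracket polynomial. There are 2^7 = 128 states.
For each crossing: s=0 is the vertical smoothing, s=1 horizontal. Crossing k contributes A^(sign_k * (1 - 2*s_k)); loop factor d = -A^2 - A^-2.
Tabulate the states by total A-exponent and number of loops L (A-exp: L × count):
  A^7: L=5 ×1
  A^5: L=4 ×7
  A^3: L=3 ×20, L=5 ×1
  A^1: L=2 ×27, L=4 ×8
  A^-1: L=1 ×15, L=3 ×19, L=5 ×1
  A^-3: L=2 ×17, L=4 ×4
  A^-5: L=3 ×7
  A^-7: L=4 ×1
Each group contributes A^e * Σ count * d^(L-1):
Powers of d = -A^2 - A^-2: d^2 = A^4 + 2 + A^-4; d^3 = -A^6 - 3*A^2 - 3*A^-2 - A^-6; d^4 = A^8 + 4*A^4 + 6 + 4*A^-4 + A^-8.
  A^7 * (d^4) = A^15 + 4*A^11 + 6*A^7 + 4*A^3 + A^-1
  A^5 * (7*d^3) = -7*A^11 - 21*A^7 - 21*A^3 - 7*A^-1
  A^3 * (20*d^2 + d^4) = A^11 + 24*A^7 + 46*A^3 + 24*A^-1 + A^-5
  A^1 * (27*d + 8*d^3) = -8*A^7 - 51*A^3 - 51*A^-1 - 8*A^-5
  A^-1 * (15 + 19*d^2 + d^4) = A^7 + 23*A^3 + 59*A^-1 + 23*A^-5 + A^-9
  A^-3 * (17*d + 4*d^3) = -4*A^3 - 29*A^-1 - 29*A^-5 - 4*A^-9
  A^-5 * (7*d^2) = 7*A^-1 + 14*A^-5 + 7*A^-9
  A^-7 * (d^3) = -A^-1 - 3*A^-5 - 3*A^-9 - A^-13
Summing the groups: <K> = A^15 - 2*A^11 + 2*A^7 - 3*A^3 + 3*A^-1 - 2*A^-5 + A^-9 - A^-13
Normalise by the writhe: (-A^3)^(-w) = (-A^3)^(3) = -A^9, so f(A) = -A^9 * <K> = -A^24 + 2*A^20 - 2*A^16 + 3*A^12 - 3*A^8 + 2*A^4 - 1 + A^-4.
Substitute A = t^(-1/4), i.e. A^e → t^(-e/4): V(t) = t - 1 + 2*t^-1 - 3*t^-2 + 3*t^-3 - 2*t^-4 + 2*t^-5 - t^-6

Answer: t - 1 + 2*t^-1 - 3*t^-2 + 3*t^-3 - 2*t^-4 + 2*t^-5 - t^-6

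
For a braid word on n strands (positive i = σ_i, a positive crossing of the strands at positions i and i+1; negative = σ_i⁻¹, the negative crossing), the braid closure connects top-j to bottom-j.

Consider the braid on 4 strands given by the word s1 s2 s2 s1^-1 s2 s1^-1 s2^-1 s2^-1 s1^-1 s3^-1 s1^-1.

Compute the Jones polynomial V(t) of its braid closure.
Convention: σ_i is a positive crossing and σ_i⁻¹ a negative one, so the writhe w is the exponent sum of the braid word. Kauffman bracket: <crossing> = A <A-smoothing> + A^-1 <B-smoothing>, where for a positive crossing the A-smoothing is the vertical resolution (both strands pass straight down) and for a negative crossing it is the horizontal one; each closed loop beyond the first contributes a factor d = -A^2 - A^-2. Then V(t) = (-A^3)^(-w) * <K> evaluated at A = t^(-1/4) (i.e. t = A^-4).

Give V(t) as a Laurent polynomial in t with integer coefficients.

-t + 2 - t^-1 + 2*t^-2 - t^-3 + t^-4 - t^-5

Derivation:
The presented braid s1 s2 s2 s1^-1 s2 s1^-1 s2^-1 s2^-1 s1^-1 s3^-1 s1^-1 on 4 strands reduces by inverse Markov moves (closure unchanged at each step):
  Deconjugate: the word is γ·β·γ⁻¹ with γ = s1 (prefix) and γ⁻¹ = s1^-1 (suffix); strip both.
  Destabilize: the word has the form β·s3^-1 where s3^-1 occurs only as the final letter (β ∈ B_3); drop it and the last strand → 3 strands.
Reduced to β = s2 s2 s1^-1 s2 s1^-1 s2^-1 s2^-1 s1^-1 on 3 strands, 8 crossings.
Compute on β:
Braid: s2 s2 s1^-1 s2 s1^-1 s2^-1 s2^-1 s1^-1 on 3 strands, 8 crossings.
Writhe w = (#positive) - (#negative) = 3 - 5 = -2.
Computing the Kauffman bracket via state sum. There are 2^8 = 256 states.
For each crossing: s=0 is the vertical smoothing, s=1 horizontal. Crossing k contributes A^(sign_k * (1 - 2*s_k)); loop factor d = -A^2 - A^-2.
Tabulate the states by total A-exponent and number of loops L (A-exp: L × count):
  A^8: L=4 ×1
  A^6: L=3 ×8
  A^4: L=2 ×23, L=4 ×5
  A^2: L=1 ×22, L=3 ×33, L=5 ×1
  A^0: L=2 ×52, L=4 ×18
  A^-2: L=1 ×13, L=3 ×37, L=5 ×6
  A^-4: L=2 ×14, L=4 ×13, L=6 ×1
  A^-6: L=3 ×6, L=5 ×2
  A^-8: L=4 ×1
Each group contributes A^e * Σ count * d^(L-1):
Powers of d = -A^2 - A^-2: d^2 = A^4 + 2 + A^-4; d^3 = -A^6 - 3*A^2 - 3*A^-2 - A^-6; d^4 = A^8 + 4*A^4 + 6 + 4*A^-4 + A^-8; d^5 = -A^10 - 5*A^6 - 10*A^2 - 10*A^-2 - 5*A^-6 - A^-10.
  A^8 * (d^3) = -A^14 - 3*A^10 - 3*A^6 - A^2
  A^6 * (8*d^2) = 8*A^10 + 16*A^6 + 8*A^2
  A^4 * (23*d + 5*d^3) = -5*A^10 - 38*A^6 - 38*A^2 - 5*A^-2
  A^2 * (22 + 33*d^2 + d^4) = A^10 + 37*A^6 + 94*A^2 + 37*A^-2 + A^-6
  A^0 * (52*d + 18*d^3) = -18*A^6 - 106*A^2 - 106*A^-2 - 18*A^-6
  A^-2 * (13 + 37*d^2 + 6*d^4) = 6*A^6 + 61*A^2 + 123*A^-2 + 61*A^-6 + 6*A^-10
  A^-4 * (14*d + 13*d^3 + d^5) = -A^6 - 18*A^2 - 63*A^-2 - 63*A^-6 - 18*A^-10 - A^-14
  A^-6 * (6*d^2 + 2*d^4) = 2*A^2 + 14*A^-2 + 24*A^-6 + 14*A^-10 + 2*A^-14
  A^-8 * (d^3) = -A^-2 - 3*A^-6 - 3*A^-10 - A^-14
Summing the groups: <K> = -A^14 + A^10 - A^6 + 2*A^2 - A^-2 + 2*A^-6 - A^-10
Normalise by the writhe: (-A^3)^(-w) = (-A^3)^(2) = A^6, so f(A) = A^6 * <K> = -A^20 + A^16 - A^12 + 2*A^8 - A^4 + 2 - A^-4.
Substitute A = t^(-1/4), i.e. A^e → t^(-e/4): V(t) = -t + 2 - t^-1 + 2*t^-2 - t^-3 + t^-4 - t^-5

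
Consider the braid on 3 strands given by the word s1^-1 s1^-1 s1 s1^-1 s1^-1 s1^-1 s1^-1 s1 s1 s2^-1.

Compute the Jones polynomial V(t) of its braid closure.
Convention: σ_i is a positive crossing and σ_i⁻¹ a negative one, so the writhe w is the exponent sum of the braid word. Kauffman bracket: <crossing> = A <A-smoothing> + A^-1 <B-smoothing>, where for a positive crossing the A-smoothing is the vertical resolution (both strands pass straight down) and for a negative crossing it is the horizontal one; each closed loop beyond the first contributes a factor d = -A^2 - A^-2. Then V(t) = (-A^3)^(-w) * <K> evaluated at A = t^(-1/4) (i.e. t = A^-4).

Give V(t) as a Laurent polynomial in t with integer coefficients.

t^-1 + t^-3 - t^-4

Derivation:
The presented braid s1^-1 s1^-1 s1 s1^-1 s1^-1 s1^-1 s1^-1 s1 s1 s2^-1 on 3 strands reduces by inverse Markov moves (closure unchanged at each step):
  Destabilize: the word has the form β·s2^-1 where s2^-1 occurs only as the final letter (β ∈ B_2); drop it and the last strand → 2 strands.
  Deconjugate: the word is γ·β·γ⁻¹ with γ = s1^-1 (prefix) and γ⁻¹ = s1 (suffix); strip both.
  Deconjugate: the word is γ·β·γ⁻¹ with γ = s1^-1 s1 (prefix) and γ⁻¹ = s1^-1 s1 (suffix); strip both.
Reduced to β = s1^-1 s1^-1 s1^-1 on 2 strands, 3 crossings.
Compute on β:
Braid: s1^-1 s1^-1 s1^-1 on 2 strands, 3 crossings.
Writhe w = (#positive) - (#negative) = 0 - 3 = -3.
Computing the Kauffman bracket via state sum. There are 2^3 = 8 states.
Smooth each crossing (0=||, 1=⌣⌢); contribution A^(Σ sign_k(1-2s_k)) * d^(L-1).
  state 000: A-exp=-3, loops=2, term = A^-3 * d^1
  state 001: A-exp=-1, loops=1, term = A^-1 * d^0
  state 010: A-exp=-1, loops=1, term = A^-1 * d^0
  state 011: A-exp=+1, loops=2, term = A^1 * d^1
  state 100: A-exp=-1, loops=1, term = A^-1 * d^0
  state 101: A-exp=+1, loops=2, term = A^1 * d^1
  state 110: A-exp=+1, loops=2, term = A^1 * d^1
  state 111: A-exp=+3, loops=3, term = A^3 * d^2
Collect the terms by A-exponent (count of states per loop number):
Powers of d = -A^2 - A^-2: d^2 = A^4 + 2 + A^-4.
  A^3 * (d^2) = A^7 + 2*A^3 + A^-1
  A^1 * (3*d) = -3*A^3 - 3*A^-1
  A^-1 * (3) = 3*A^-1
  A^-3 * (d) = -A^-1 - A^-5
Summing the groups: <K> = A^7 - A^3 - A^-5
Normalise by the writhe: (-A^3)^(-w) = (-A^3)^(3) = -A^9, so f(A) = -A^9 * <K> = -A^16 + A^12 + A^4.
Substitute A = t^(-1/4), i.e. A^e → t^(-e/4): V(t) = t^-1 + t^-3 - t^-4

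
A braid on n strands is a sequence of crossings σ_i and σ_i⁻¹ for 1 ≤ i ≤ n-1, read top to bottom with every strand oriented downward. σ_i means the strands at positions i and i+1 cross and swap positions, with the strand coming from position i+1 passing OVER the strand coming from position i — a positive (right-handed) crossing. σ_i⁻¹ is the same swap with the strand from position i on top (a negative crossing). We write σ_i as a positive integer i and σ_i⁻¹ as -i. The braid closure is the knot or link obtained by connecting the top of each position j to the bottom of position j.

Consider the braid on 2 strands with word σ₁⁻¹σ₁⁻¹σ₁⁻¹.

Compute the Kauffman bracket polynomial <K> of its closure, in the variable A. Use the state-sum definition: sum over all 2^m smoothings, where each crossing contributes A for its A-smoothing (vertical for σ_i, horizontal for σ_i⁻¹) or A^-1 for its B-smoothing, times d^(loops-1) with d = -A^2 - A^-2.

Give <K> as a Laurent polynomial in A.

A^7 - A^3 - A^-5

Derivation:
Braid: s1^-1 s1^-1 s1^-1 on 2 strands, 3 crossings.
Writhe w = (#positive) - (#negative) = 0 - 3 = -3.
Computing the Kauffman bracket via state sum. There are 2^3 = 8 states.
For each crossing: s=0 is the vertical smoothing, s=1 horizontal. Crossing k contributes A^(sign_k * (1 - 2*s_k)); loop factor d = -A^2 - A^-2.
  state 000: A-exp=-3, loops=2, term = A^-3 * d^1
  state 001: A-exp=-1, loops=1, term = A^-1 * d^0
  state 010: A-exp=-1, loops=1, term = A^-1 * d^0
  state 011: A-exp=+1, loops=2, term = A^1 * d^1
  state 100: A-exp=-1, loops=1, term = A^-1 * d^0
  state 101: A-exp=+1, loops=2, term = A^1 * d^1
  state 110: A-exp=+1, loops=2, term = A^1 * d^1
  state 111: A-exp=+3, loops=3, term = A^3 * d^2
Collect the terms by A-exponent (count of states per loop number):
Powers of d = -A^2 - A^-2: d^2 = A^4 + 2 + A^-4.
  A^3 * (d^2) = A^7 + 2*A^3 + A^-1
  A^1 * (3*d) = -3*A^3 - 3*A^-1
  A^-1 * (3) = 3*A^-1
  A^-3 * (d) = -A^-1 - A^-5
Summing the groups: <K> = A^7 - A^3 - A^-5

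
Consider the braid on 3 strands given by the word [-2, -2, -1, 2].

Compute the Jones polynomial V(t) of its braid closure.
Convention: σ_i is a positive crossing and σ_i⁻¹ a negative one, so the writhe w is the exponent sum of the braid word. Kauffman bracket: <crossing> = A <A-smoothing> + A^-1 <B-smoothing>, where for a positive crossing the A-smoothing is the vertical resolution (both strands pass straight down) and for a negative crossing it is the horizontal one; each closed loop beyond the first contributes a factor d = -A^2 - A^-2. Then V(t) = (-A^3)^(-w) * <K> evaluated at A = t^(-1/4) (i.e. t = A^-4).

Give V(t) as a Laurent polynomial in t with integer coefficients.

Braid: s2^-1 s2^-1 s1^-1 s2 on 3 strands, 4 crossings.
Writhe w = (#positive) - (#negative) = 1 - 3 = -2.
Computing the Kauffman bracket via state sum. There are 2^4 = 16 states.
Each crossing splits two ways (0=vertical, 1=horizontal). The state's weight is A^(#A-smoothings - #B-smoothings) * d^(loops - 1).
  state 0000: A-exp=-2, loops=3, term = A^-2 * d^2
  state 0001: A-exp=-4, loops=2, term = A^-4 * d^1
  state 0010: A-exp=+0, loops=2, term = A^0 * d^1
  state 0011: A-exp=-2, loops=1, term = A^-2 * d^0
  state 0100: A-exp=+0, loops=2, term = A^0 * d^1
  state 0101: A-exp=-2, loops=3, term = A^-2 * d^2
  state 0110: A-exp=+2, loops=1, term = A^2 * d^0
  state 0111: A-exp=+0, loops=2, term = A^0 * d^1
  state 1000: A-exp=+0, loops=2, term = A^0 * d^1
  state 1001: A-exp=-2, loops=3, term = A^-2 * d^2
  state 1010: A-exp=+2, loops=1, term = A^2 * d^0
  state 1011: A-exp=+0, loops=2, term = A^0 * d^1
  state 1100: A-exp=+2, loops=3, term = A^2 * d^2
  state 1101: A-exp=+0, loops=4, term = A^0 * d^3
  state 1110: A-exp=+4, loops=2, term = A^4 * d^1
  state 1111: A-exp=+2, loops=3, term = A^2 * d^2
Collect the terms by A-exponent (count of states per loop number):
Powers of d = -A^2 - A^-2: d^2 = A^4 + 2 + A^-4; d^3 = -A^6 - 3*A^2 - 3*A^-2 - A^-6.
  A^4 * (d) = -A^6 - A^2
  A^2 * (2 + 2*d^2) = 2*A^6 + 6*A^2 + 2*A^-2
  A^0 * (5*d + d^3) = -A^6 - 8*A^2 - 8*A^-2 - A^-6
  A^-2 * (1 + 3*d^2) = 3*A^2 + 7*A^-2 + 3*A^-6
  A^-4 * (d) = -A^-2 - A^-6
Summing the groups: <K> = A^-6
Normalise by the writhe: (-A^3)^(-w) = (-A^3)^(2) = A^6, so f(A) = A^6 * <K> = 1.
Substitute A = t^(-1/4), i.e. A^e → t^(-e/4): V(t) = 1

Answer: 1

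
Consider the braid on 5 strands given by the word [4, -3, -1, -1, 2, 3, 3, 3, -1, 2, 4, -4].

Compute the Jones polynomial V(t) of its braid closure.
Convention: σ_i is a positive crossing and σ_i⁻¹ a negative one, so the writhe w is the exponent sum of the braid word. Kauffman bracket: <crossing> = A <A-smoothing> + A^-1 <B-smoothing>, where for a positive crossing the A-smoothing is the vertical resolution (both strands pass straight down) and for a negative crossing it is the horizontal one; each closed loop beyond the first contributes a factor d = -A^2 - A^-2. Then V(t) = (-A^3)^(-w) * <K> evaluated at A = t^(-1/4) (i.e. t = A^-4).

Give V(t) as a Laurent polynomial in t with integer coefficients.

-t^5 + 2*t^4 - 3*t^3 + 4*t^2 - 4*t + 5 - 3*t^-1 + 2*t^-2 - t^-3

Derivation:
The presented braid s4 s3^-1 s1^-1 s1^-1 s2 s3 s3 s3 s1^-1 s2 s4 s4^-1 on 5 strands reduces by inverse Markov moves (closure unchanged at each step):
  Deconjugate: the word is γ·β·γ⁻¹ with γ = s4 (prefix) and γ⁻¹ = s4^-1 (suffix); strip both.
  Destabilize: the word has the form β·s4 where s4 occurs only as the final letter (β ∈ B_4); drop it and the last strand → 4 strands.
Reduced to β = s3^-1 s1^-1 s1^-1 s2 s3 s3 s3 s1^-1 s2 on 4 strands, 9 crossings.
Compute on β:
Braid: s3^-1 s1^-1 s1^-1 s2 s3 s3 s3 s1^-1 s2 on 4 strands, 9 crossings.
Writhe w = (#positive) - (#negative) = 5 - 4 = 1.
Computing the Kauffman bracket via state sum. There are 2^9 = 512 states.
Smooth each crossing (0=||, 1=⌣⌢); contribution A^(Σ sign_k(1-2s_k)) * d^(L-1).
Tabulate the states by total A-exponent and number of loops L (A-exp: L × count):
  A^9: L=4 ×1
  A^7: L=3 ×5, L=5 ×4
  A^5: L=2 ×10, L=4 ×23, L=6 ×3
  A^3: L=1 ×8, L=3 ×57, L=5 ×18, L=7 ×1
  A^1: L=2 ×70, L=4 ×50, L=6 ×6
  A^-1: L=1 ×33, L=3 ×75, L=5 ×18
  A^-3: L=2 ×51, L=4 ×32, L=6 ×1
  A^-5: L=3 ×32, L=5 ×4
  A^-7: L=4 ×9
  A^-9: L=5 ×1
Each group contributes A^e * Σ count * d^(L-1):
Powers of d = -A^2 - A^-2: d^2 = A^4 + 2 + A^-4; d^3 = -A^6 - 3*A^2 - 3*A^-2 - A^-6; d^4 = A^8 + 4*A^4 + 6 + 4*A^-4 + A^-8; d^5 = -A^10 - 5*A^6 - 10*A^2 - 10*A^-2 - 5*A^-6 - A^-10; d^6 = A^12 + 6*A^8 + 15*A^4 + 20 + 15*A^-4 + 6*A^-8 + A^-12.
  A^9 * (d^3) = -A^15 - 3*A^11 - 3*A^7 - A^3
  A^7 * (5*d^2 + 4*d^4) = 4*A^15 + 21*A^11 + 34*A^7 + 21*A^3 + 4*A^-1
  A^5 * (10*d + 23*d^3 + 3*d^5) = -3*A^15 - 38*A^11 - 109*A^7 - 109*A^3 - 38*A^-1 - 3*A^-5
  A^3 * (8 + 57*d^2 + 18*d^4 + d^6) = A^15 + 24*A^11 + 144*A^7 + 250*A^3 + 144*A^-1 + 24*A^-5 + A^-9
  A^1 * (70*d + 50*d^3 + 6*d^5) = -6*A^11 - 80*A^7 - 280*A^3 - 280*A^-1 - 80*A^-5 - 6*A^-9
  A^-1 * (33 + 75*d^2 + 18*d^4) = 18*A^7 + 147*A^3 + 291*A^-1 + 147*A^-5 + 18*A^-9
  A^-3 * (51*d + 32*d^3 + d^5) = -A^7 - 37*A^3 - 157*A^-1 - 157*A^-5 - 37*A^-9 - A^-13
  A^-5 * (32*d^2 + 4*d^4) = 4*A^3 + 48*A^-1 + 88*A^-5 + 48*A^-9 + 4*A^-13
  A^-7 * (9*d^3) = -9*A^-1 - 27*A^-5 - 27*A^-9 - 9*A^-13
  A^-9 * (d^4) = A^-1 + 4*A^-5 + 6*A^-9 + 4*A^-13 + A^-17
Summing the groups: <K> = A^15 - 2*A^11 + 3*A^7 - 5*A^3 + 4*A^-1 - 4*A^-5 + 3*A^-9 - 2*A^-13 + A^-17
Normalise by the writhe: (-A^3)^(-w) = (-A^3)^(-1) = -A^-3, so f(A) = -A^-3 * <K> = -A^12 + 2*A^8 - 3*A^4 + 5 - 4*A^-4 + 4*A^-8 - 3*A^-12 + 2*A^-16 - A^-20.
Substitute A = t^(-1/4), i.e. A^e → t^(-e/4): V(t) = -t^5 + 2*t^4 - 3*t^3 + 4*t^2 - 4*t + 5 - 3*t^-1 + 2*t^-2 - t^-3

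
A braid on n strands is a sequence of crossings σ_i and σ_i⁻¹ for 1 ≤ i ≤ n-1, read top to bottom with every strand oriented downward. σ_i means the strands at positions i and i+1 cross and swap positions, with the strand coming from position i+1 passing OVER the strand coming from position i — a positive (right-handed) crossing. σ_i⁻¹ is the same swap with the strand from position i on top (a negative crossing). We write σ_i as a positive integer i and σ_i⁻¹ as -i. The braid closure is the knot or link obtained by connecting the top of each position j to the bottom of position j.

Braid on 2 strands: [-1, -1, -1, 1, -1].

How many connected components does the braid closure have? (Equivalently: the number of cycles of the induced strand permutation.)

1

Derivation:
Track the strand permutation on 2 strands, starting from identity.
  step 1: s1^-1 swaps positions 1,2 -> [2 1]
  step 2: s1^-1 swaps positions 1,2 -> [1 2]
  step 3: s1^-1 swaps positions 1,2 -> [2 1]
  step 4: s1 swaps positions 1,2 -> [1 2]
  step 5: s1^-1 swaps positions 1,2 -> [2 1]
Final permutation (position -> original strand): [2 1]
Closure components = cycle count of this permutation = 1.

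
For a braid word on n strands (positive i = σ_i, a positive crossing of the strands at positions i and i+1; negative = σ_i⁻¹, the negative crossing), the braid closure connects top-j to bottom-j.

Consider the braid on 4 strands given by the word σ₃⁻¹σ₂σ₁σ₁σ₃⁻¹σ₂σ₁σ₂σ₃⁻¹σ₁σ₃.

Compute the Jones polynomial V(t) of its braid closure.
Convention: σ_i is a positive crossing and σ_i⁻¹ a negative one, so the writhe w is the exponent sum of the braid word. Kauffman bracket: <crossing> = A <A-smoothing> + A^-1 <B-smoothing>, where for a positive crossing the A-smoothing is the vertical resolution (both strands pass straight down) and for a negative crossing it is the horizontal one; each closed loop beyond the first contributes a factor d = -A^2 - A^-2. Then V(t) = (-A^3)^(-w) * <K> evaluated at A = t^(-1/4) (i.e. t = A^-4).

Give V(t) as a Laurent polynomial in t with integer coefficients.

-t^7 + 2*t^6 - 2*t^5 + 2*t^4 - 2*t^3 + 2*t^2 - t + 1

Derivation:
The presented braid s3^-1 s2 s1 s1 s3^-1 s2 s1 s2 s3^-1 s1 s3 on 4 strands reduces by inverse Markov moves (closure unchanged at each step):
  Deconjugate: the word is γ·β·γ⁻¹ with γ = s3^-1 (prefix) and γ⁻¹ = s3 (suffix); strip both.
Reduced to β = s2 s1 s1 s3^-1 s2 s1 s2 s3^-1 s1 on 4 strands, 9 crossings.
Compute on β:
Braid: s2 s1 s1 s3^-1 s2 s1 s2 s3^-1 s1 on 4 strands, 9 crossings.
Writhe w = (#positive) - (#negative) = 7 - 2 = 5.
State-sum expansion of <K>. There are 2^9 = 512 states.
For each crossing: s=0 is the vertical smoothing, s=1 horizontal. Crossing k contributes A^(sign_k * (1 - 2*s_k)); loop factor d = -A^2 - A^-2.
Tabulate the states by total A-exponent and number of loops L (A-exp: L × count):
  A^9: L=4 ×1
  A^7: L=3 ×9
  A^5: L=2 ×28, L=4 ×8
  A^3: L=1 ×32, L=3 ×48, L=5 ×4
  A^1: L=2 ×91, L=4 ×34, L=6 ×1
  A^-1: L=1 ×23, L=3 ×92, L=5 ×11
  A^-3: L=2 ×43, L=4 ×40, L=6 ×1
  A^-5: L=1 ×4, L=3 ×26, L=5 ×6
  A^-7: L=2 ×4, L=4 ×5
  A^-9: L=3 ×1
Each group contributes A^e * Σ count * d^(L-1):
Powers of d = -A^2 - A^-2: d^2 = A^4 + 2 + A^-4; d^3 = -A^6 - 3*A^2 - 3*A^-2 - A^-6; d^4 = A^8 + 4*A^4 + 6 + 4*A^-4 + A^-8; d^5 = -A^10 - 5*A^6 - 10*A^2 - 10*A^-2 - 5*A^-6 - A^-10.
  A^9 * (d^3) = -A^15 - 3*A^11 - 3*A^7 - A^3
  A^7 * (9*d^2) = 9*A^11 + 18*A^7 + 9*A^3
  A^5 * (28*d + 8*d^3) = -8*A^11 - 52*A^7 - 52*A^3 - 8*A^-1
  A^3 * (32 + 48*d^2 + 4*d^4) = 4*A^11 + 64*A^7 + 152*A^3 + 64*A^-1 + 4*A^-5
  A^1 * (91*d + 34*d^3 + d^5) = -A^11 - 39*A^7 - 203*A^3 - 203*A^-1 - 39*A^-5 - A^-9
  A^-1 * (23 + 92*d^2 + 11*d^4) = 11*A^7 + 136*A^3 + 273*A^-1 + 136*A^-5 + 11*A^-9
  A^-3 * (43*d + 40*d^3 + d^5) = -A^7 - 45*A^3 - 173*A^-1 - 173*A^-5 - 45*A^-9 - A^-13
  A^-5 * (4 + 26*d^2 + 6*d^4) = 6*A^3 + 50*A^-1 + 92*A^-5 + 50*A^-9 + 6*A^-13
  A^-7 * (4*d + 5*d^3) = -5*A^-1 - 19*A^-5 - 19*A^-9 - 5*A^-13
  A^-9 * (d^2) = A^-5 + 2*A^-9 + A^-13
Summing the groups: <K> = -A^15 + A^11 - 2*A^7 + 2*A^3 - 2*A^-1 + 2*A^-5 - 2*A^-9 + A^-13
Normalise by the writhe: (-A^3)^(-w) = (-A^3)^(-5) = -A^-15, so f(A) = -A^-15 * <K> = 1 - A^-4 + 2*A^-8 - 2*A^-12 + 2*A^-16 - 2*A^-20 + 2*A^-24 - A^-28.
Substitute A = t^(-1/4), i.e. A^e → t^(-e/4): V(t) = -t^7 + 2*t^6 - 2*t^5 + 2*t^4 - 2*t^3 + 2*t^2 - t + 1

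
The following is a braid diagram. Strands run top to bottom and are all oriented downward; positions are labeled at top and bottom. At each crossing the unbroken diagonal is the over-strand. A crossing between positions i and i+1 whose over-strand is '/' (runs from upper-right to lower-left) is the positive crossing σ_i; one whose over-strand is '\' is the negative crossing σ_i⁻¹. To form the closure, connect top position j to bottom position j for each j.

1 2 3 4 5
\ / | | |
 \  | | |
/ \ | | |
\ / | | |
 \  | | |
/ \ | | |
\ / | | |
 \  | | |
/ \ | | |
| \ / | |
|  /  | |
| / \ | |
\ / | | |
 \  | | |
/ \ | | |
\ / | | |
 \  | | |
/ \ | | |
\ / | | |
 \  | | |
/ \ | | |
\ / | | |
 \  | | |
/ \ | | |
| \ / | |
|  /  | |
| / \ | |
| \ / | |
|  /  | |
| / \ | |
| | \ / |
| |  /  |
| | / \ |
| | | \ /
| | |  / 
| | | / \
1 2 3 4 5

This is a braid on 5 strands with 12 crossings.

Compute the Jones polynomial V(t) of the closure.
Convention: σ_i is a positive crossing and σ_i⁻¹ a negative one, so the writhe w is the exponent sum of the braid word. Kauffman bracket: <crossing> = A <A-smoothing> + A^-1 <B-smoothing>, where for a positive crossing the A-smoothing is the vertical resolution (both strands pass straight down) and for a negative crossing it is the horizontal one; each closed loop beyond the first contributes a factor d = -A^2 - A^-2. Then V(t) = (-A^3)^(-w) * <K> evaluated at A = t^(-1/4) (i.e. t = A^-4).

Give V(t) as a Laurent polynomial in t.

Reading the diagram top to bottom ('/'-over between positions i,i+1 = s_i, '\'-over = s_i^-1): braid word = s1^-1 s1^-1 s1^-1 s2 s1^-1 s1^-1 s1^-1 s1^-1 s2 s2 s3 s4.
The presented braid s1^-1 s1^-1 s1^-1 s2 s1^-1 s1^-1 s1^-1 s1^-1 s2 s2 s3 s4 on 5 strands reduces by inverse Markov moves (closure unchanged at each step):
  Destabilize: the word has the form β·s4 where s4 occurs only as the final letter (β ∈ B_4); drop it and the last strand → 4 strands.
  Destabilize: the word has the form β·s3 where s3 occurs only as the final letter (β ∈ B_3); drop it and the last strand → 3 strands.
Reduced to β = s1^-1 s1^-1 s1^-1 s2 s1^-1 s1^-1 s1^-1 s1^-1 s2 s2 on 3 strands, 10 crossings.
Compute on β:
Braid: s1^-1 s1^-1 s1^-1 s2 s1^-1 s1^-1 s1^-1 s1^-1 s2 s2 on 3 strands, 10 crossings.
Writhe w = (#positive) - (#negative) = 3 - 7 = -4.
State-sum expansion of <K>. There are 2^10 = 1024 states.
Each crossing splits two ways (0=vertical, 1=horizontal). The state's weight is A^(#A-smoothings - #B-smoothings) * d^(loops - 1).
Tabulate the states by total A-exponent and number of loops L (A-exp: L × count):
  A^10: L=8 ×1
  A^8: L=7 ×10
  A^6: L=6 ×44, L=8 ×1
  A^4: L=5 ×112, L=7 ×8
  A^2: L=4 ×182, L=6 ×28
  A^0: L=3 ×194, L=5 ×58
  A^-2: L=2 ×130, L=4 ×79, L=6 ×1
  A^-4: L=1 ×45, L=3 ×70, L=5 ×5
  A^-6: L=2 ×36, L=4 ×9
  A^-8: L=3 ×10
  A^-10: L=4 ×1
Each group contributes A^e * Σ count * d^(L-1):
Powers of d = -A^2 - A^-2: d^2 = A^4 + 2 + A^-4; d^3 = -A^6 - 3*A^2 - 3*A^-2 - A^-6; d^4 = A^8 + 4*A^4 + 6 + 4*A^-4 + A^-8; d^5 = -A^10 - 5*A^6 - 10*A^2 - 10*A^-2 - 5*A^-6 - A^-10; d^6 = A^12 + 6*A^8 + 15*A^4 + 20 + 15*A^-4 + 6*A^-8 + A^-12; d^7 = -A^14 - 7*A^10 - 21*A^6 - 35*A^2 - 35*A^-2 - 21*A^-6 - 7*A^-10 - A^-14.
  A^10 * (d^7) = -A^24 - 7*A^20 - 21*A^16 - 35*A^12 - 35*A^8 - 21*A^4 - 7 - A^-4
  A^8 * (10*d^6) = 10*A^20 + 60*A^16 + 150*A^12 + 200*A^8 + 150*A^4 + 60 + 10*A^-4
  A^6 * (44*d^5 + d^7) = -A^20 - 51*A^16 - 241*A^12 - 475*A^8 - 475*A^4 - 241 - 51*A^-4 - A^-8
  A^4 * (112*d^4 + 8*d^6) = 8*A^16 + 160*A^12 + 568*A^8 + 832*A^4 + 568 + 160*A^-4 + 8*A^-8
  A^2 * (182*d^3 + 28*d^5) = -28*A^12 - 322*A^8 - 826*A^4 - 826 - 322*A^-4 - 28*A^-8
  A^0 * (194*d^2 + 58*d^4) = 58*A^8 + 426*A^4 + 736 + 426*A^-4 + 58*A^-8
  A^-2 * (130*d + 79*d^3 + d^5) = -A^8 - 84*A^4 - 377 - 377*A^-4 - 84*A^-8 - A^-12
  A^-4 * (45 + 70*d^2 + 5*d^4) = 5*A^4 + 90 + 215*A^-4 + 90*A^-8 + 5*A^-12
  A^-6 * (36*d + 9*d^3) = -9 - 63*A^-4 - 63*A^-8 - 9*A^-12
  A^-8 * (10*d^2) = 10*A^-4 + 20*A^-8 + 10*A^-12
  A^-10 * (d^3) = -A^-4 - 3*A^-8 - 3*A^-12 - A^-16
Summing the groups: <K> = -A^24 + 2*A^20 - 4*A^16 + 6*A^12 - 7*A^8 + 7*A^4 - 6 + 6*A^-4 - 3*A^-8 + 2*A^-12 - A^-16
Normalise by the writhe: (-A^3)^(-w) = (-A^3)^(4) = A^12, so f(A) = A^12 * <K> = -A^36 + 2*A^32 - 4*A^28 + 6*A^24 - 7*A^20 + 7*A^16 - 6*A^12 + 6*A^8 - 3*A^4 + 2 - A^-4.
Substitute A = t^(-1/4), i.e. A^e → t^(-e/4): V(t) = -t + 2 - 3*t^-1 + 6*t^-2 - 6*t^-3 + 7*t^-4 - 7*t^-5 + 6*t^-6 - 4*t^-7 + 2*t^-8 - t^-9

Answer: -t + 2 - 3*t^-1 + 6*t^-2 - 6*t^-3 + 7*t^-4 - 7*t^-5 + 6*t^-6 - 4*t^-7 + 2*t^-8 - t^-9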